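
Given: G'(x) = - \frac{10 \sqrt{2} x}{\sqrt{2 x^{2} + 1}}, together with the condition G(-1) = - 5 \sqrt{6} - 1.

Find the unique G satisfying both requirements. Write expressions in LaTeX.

G(x) = - 5 \sqrt{2} \sqrt{2 x^{2} + 1} - 1

G'(x) matches the chain-rule pattern g'(h)*h' with inner function h(x) = 4 x^{2} + 2; substituting u = h(x) collapses the integral.
A general antiderivative is - 5 \sqrt{4 x^{2} + 2} + C.
The condition gives C = - 5 \sqrt{6} - 1 - (- 5 \sqrt{6}) = -1.
So G(x) = - 5 \sqrt{2} \sqrt{2 x^{2} + 1} - 1.
Check: d/dx[- 5 \sqrt{2} \sqrt{2 x^{2} + 1} - 1] = - \frac{10 \sqrt{2} x}{\sqrt{2 x^{2} + 1}} = G'(x).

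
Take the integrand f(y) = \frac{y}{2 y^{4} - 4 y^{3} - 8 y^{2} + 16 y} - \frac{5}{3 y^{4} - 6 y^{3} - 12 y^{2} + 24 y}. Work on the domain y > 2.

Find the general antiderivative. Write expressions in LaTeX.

Factor the denominator (6 y \left(y - 2\right)^{2} \left(y + 2\right)) and decompose: f = \frac{1}{12 \left(y + 2\right)} + \frac{1}{8 \left(y - 2\right)} - \frac{1}{12 \left(y - 2\right)^{2}} - \frac{5}{24 y}; each piece integrates to a log, atan, or power term.
Check: d/dy[\frac{- 5 y \log{\left(y \right)} + 3 y \log{\left(y - 2 \right)} + 2 y \log{\left(y + 2 \right)} + 10 \log{\left(y \right)} - 6 \log{\left(y - 2 \right)} - 4 \log{\left(y + 2 \right)} + 2}{24 y - 48}] = \frac{3 y - 10}{6 y^{4} - 12 y^{3} - 24 y^{2} + 48 y}, which equals f(y).

F(y) = \frac{- 5 y \log{\left(y \right)} + 3 y \log{\left(y - 2 \right)} + 2 y \log{\left(y + 2 \right)} + 10 \log{\left(y \right)} - 6 \log{\left(y - 2 \right)} - 4 \log{\left(y + 2 \right)} + 2}{24 y - 48} + C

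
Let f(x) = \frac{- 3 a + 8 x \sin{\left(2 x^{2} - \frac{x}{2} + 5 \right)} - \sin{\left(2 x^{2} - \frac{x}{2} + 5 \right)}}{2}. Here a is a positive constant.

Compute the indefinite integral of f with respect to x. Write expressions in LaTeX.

Whatever form F(x) takes, F'(x) = f(x) is non-negotiable.
Check: d/dx[- \frac{3 a x}{2} - \cos{\left(2 x^{2} - \frac{x}{2} + 5 \right)}] = - \frac{3 a}{2} + 4 x \sin{\left(2 x^{2} - \frac{x}{2} + 5 \right)} - \frac{\sin{\left(2 x^{2} - \frac{x}{2} + 5 \right)}}{2}, which equals f(x).

F(x) = - \frac{3 a x}{2} - \cos{\left(2 x^{2} - \frac{x}{2} + 5 \right)} + C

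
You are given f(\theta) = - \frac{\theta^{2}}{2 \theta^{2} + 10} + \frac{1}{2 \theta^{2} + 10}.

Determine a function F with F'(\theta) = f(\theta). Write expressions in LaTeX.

An antiderivative is F(\theta) = - \frac{\theta}{2} + \frac{3 \sqrt{5} \operatorname{atan}{\left(\frac{\sqrt{5} \theta}{5} \right)}}{5}.

Integrate term by term and add the pieces.
Check: d/d\theta[- \frac{\theta}{2} + \frac{3 \sqrt{5} \operatorname{atan}{\left(\frac{\sqrt{5} \theta}{5} \right)}}{5}] = \frac{1 - \theta^{2}}{2 \theta^{2} + 10}, which equals f(\theta).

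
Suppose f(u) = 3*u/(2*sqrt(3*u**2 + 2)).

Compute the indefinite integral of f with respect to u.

F(u) = sqrt(3*u**2 + 2)/2 + C

f matches the chain-rule pattern g'(h)*h' with inner function h(u) = 3*u**2 + 2; substituting w = h(u) collapses the integral.
Check: d/du[sqrt(3*u**2 + 2)/2] = 3*u/(2*sqrt(3*u**2 + 2)) = f(u).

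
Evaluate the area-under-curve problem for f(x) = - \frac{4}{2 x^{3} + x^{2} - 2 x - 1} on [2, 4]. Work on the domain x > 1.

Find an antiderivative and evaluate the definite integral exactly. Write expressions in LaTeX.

Antiderivative: F(x) = - \frac{2 \log{\left(x - 1 \right)}}{3} + \frac{8 \log{\left(x + \frac{1}{2} \right)}}{3} - 2 \log{\left(x + 1 \right)}; value = - 2 \log{\left(5 \right)} - \frac{8 \log{\left(\frac{5}{2} \right)}}{3} + \frac{4 \log{\left(3 \right)}}{3} + \frac{8 \log{\left(\frac{9}{2} \right)}}{3}

The denominator factors as \left(x - 1\right) \left(x + 1\right) \left(2 x + 1\right); partial fractions split f into directly integrable pieces: \frac{16}{3 \left(2 x + 1\right)} - \frac{2}{x + 1} - \frac{2}{3 \left(x - 1\right)}.
F(x) = - \frac{2 \log{\left(x - 1 \right)}}{3} + \frac{8 \log{\left(x + \frac{1}{2} \right)}}{3} - 2 \log{\left(x + 1 \right)} is an antiderivative of f.
Check: d/dx[- \frac{2 \log{\left(x - 1 \right)}}{3} + \frac{8 \log{\left(x + \frac{1}{2} \right)}}{3} - 2 \log{\left(x + 1 \right)}] = - \frac{4}{2 x^{3} + x^{2} - 2 x - 1} = f(x).
F(4) = - 2 \log{\left(5 \right)} - \frac{2 \log{\left(3 \right)}}{3} + \frac{8 \log{\left(\frac{9}{2} \right)}}{3}; F(2) = - 2 \log{\left(3 \right)} + \frac{8 \log{\left(\frac{5}{2} \right)}}{3}.
Integral = F(4) - F(2) = - 2 \log{\left(5 \right)} - \frac{8 \log{\left(\frac{5}{2} \right)}}{3} + \frac{4 \log{\left(3 \right)}}{3} + \frac{8 \log{\left(\frac{9}{2} \right)}}{3}.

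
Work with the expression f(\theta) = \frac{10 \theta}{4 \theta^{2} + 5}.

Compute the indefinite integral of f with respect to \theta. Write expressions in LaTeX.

f matches the chain-rule pattern g'(h)*h' with inner function h(\theta) = 2 \theta^{2} + \frac{5}{2}; substituting u = h(\theta) collapses the integral.
Check: d/d\theta[\frac{5 \log{\left(2 \theta^{2} + \frac{5}{2} \right)}}{4}] = \frac{10 \theta}{4 \theta^{2} + 5} = f(\theta).

F(\theta) = \frac{5 \log{\left(2 \theta^{2} + \frac{5}{2} \right)}}{4} + C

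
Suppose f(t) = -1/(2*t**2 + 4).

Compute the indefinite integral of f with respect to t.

Recover f(t) by differentiating a candidate F(t); any mismatch rules it out.
Check: d/dt[-sqrt(2)*atan(sqrt(2)*t/2)/4] = -1/(2*t**2 + 4) = f(t).

F(t) = -sqrt(2)*atan(sqrt(2)*t/2)/4 + C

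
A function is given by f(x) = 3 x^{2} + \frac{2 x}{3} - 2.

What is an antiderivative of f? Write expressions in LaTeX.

The integrand splits into summands that can be handled one at a time.
Check: d/dx[\frac{x \left(3 x^{2} + x - 6\right)}{3}] = 3 x^{2} + \frac{2 x}{3} - 2 = f(x).

An antiderivative is F(x) = \frac{x \left(3 x^{2} + x - 6\right)}{3}.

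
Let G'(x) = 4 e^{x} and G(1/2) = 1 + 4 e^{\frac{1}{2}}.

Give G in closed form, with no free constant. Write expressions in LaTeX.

Recover the given G'(x) by differentiating a candidate G(x); any mismatch rules it out.
A general antiderivative is 4 e^{x} + C.
The condition gives C = 1 + 4 e^{\frac{1}{2}} - (4 e^{\frac{1}{2}}) = 1.
So G(x) = 4 e^{x} + 1.
Check: d/dx[4 e^{x} + 1] = 4 e^{x} = G'(x).

G(x) = 4 e^{x} + 1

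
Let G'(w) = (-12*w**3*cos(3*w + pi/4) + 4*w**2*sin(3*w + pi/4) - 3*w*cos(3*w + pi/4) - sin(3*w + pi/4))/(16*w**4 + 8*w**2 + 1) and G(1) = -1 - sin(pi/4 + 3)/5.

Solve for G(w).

G(w) = -w*sin(3*w + pi/4)/(4*w**2 + 1) - 1

For G(w) to be correct, d/dw[G] must agree with the stated G'(w) identically.
A general antiderivative is -w*sin(3*w + pi/4)/(4*w**2 + 1) + C.
The condition gives C = -1 - sin(pi/4 + 3)/5 - (-sin(pi/4 + 3)/5) = -1.
So G(w) = -w*sin(3*w + pi/4)/(4*w**2 + 1) - 1.
Check: d/dw[-w*sin(3*w + pi/4)/(4*w**2 + 1) - 1] = (-12*w**3*cos(3*w + pi/4) + 4*w**2*sin(3*w + pi/4) - 3*w*cos(3*w + pi/4) - sin(3*w + pi/4))/(16*w**4 + 8*w**2 + 1) = G'(w).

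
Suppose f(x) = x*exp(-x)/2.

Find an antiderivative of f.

Recognize the product-rule pattern: f = u'v + uv' with u = -x/2 - 1/2, v = exp(-x), so integration by parts undoes it.
Check: d/dx[-x*exp(-x)/2 - exp(-x)/2] = x*exp(-x)/2 = f(x).

An antiderivative is F(x) = -x*exp(-x)/2 - exp(-x)/2.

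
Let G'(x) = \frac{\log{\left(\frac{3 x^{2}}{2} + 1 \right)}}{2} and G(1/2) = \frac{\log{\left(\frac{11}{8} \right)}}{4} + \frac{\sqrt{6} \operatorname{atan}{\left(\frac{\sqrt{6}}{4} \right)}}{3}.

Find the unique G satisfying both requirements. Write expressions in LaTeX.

G(x) = \frac{x \log{\left(\frac{3 x^{2}}{2} + 1 \right)}}{2} - x + \frac{\sqrt{6} \operatorname{atan}{\left(\frac{\sqrt{6} x}{2} \right)}}{3} + \frac{1}{2}

Recover the given G'(x) by differentiating a candidate G(x); any mismatch rules it out.
A general antiderivative is \frac{x \log{\left(\frac{3 x^{2}}{2} + 1 \right)}}{2} - x + \frac{\sqrt{6} \operatorname{atan}{\left(\frac{\sqrt{6} x}{2} \right)}}{3} + C.
The condition gives C = \frac{\log{\left(\frac{11}{8} \right)}}{4} + \frac{\sqrt{6} \operatorname{atan}{\left(\frac{\sqrt{6}}{4} \right)}}{3} - (- \frac{1}{2} + \frac{\log{\left(\frac{11}{8} \right)}}{4} + \frac{\sqrt{6} \operatorname{atan}{\left(\frac{\sqrt{6}}{4} \right)}}{3}) = \frac{1}{2}.
So G(x) = \frac{x \log{\left(\frac{3 x^{2}}{2} + 1 \right)}}{2} - x + \frac{\sqrt{6} \operatorname{atan}{\left(\frac{\sqrt{6} x}{2} \right)}}{3} + \frac{1}{2}.
Check: d/dx[\frac{x \log{\left(\frac{3 x^{2}}{2} + 1 \right)}}{2} - x + \frac{\sqrt{6} \operatorname{atan}{\left(\frac{\sqrt{6} x}{2} \right)}}{3} + \frac{1}{2}] = \frac{\log{\left(\frac{3 x^{2}}{2} + 1 \right)}}{2} = G'(x).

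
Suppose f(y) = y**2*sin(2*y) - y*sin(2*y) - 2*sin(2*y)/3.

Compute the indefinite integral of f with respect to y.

F(y) = -y**2*cos(2*y)/2 + y*sin(2*y)/2 + y*cos(2*y)/2 - sin(2*y)/4 + 7*cos(2*y)/12 + C

The integrand splits into summands that can be handled one at a time.
Check: d/dy[-y**2*cos(2*y)/2 + y*sin(2*y)/2 + y*cos(2*y)/2 - sin(2*y)/4 + 7*cos(2*y)/12] = y**2*sin(2*y) - y*sin(2*y) - 2*sin(2*y)/3 = f(y).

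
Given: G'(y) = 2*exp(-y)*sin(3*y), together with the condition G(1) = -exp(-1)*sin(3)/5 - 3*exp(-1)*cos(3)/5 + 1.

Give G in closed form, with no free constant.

Differentiate the proposed G(y) back; it has to land on the given G'(y).
A general antiderivative is -exp(-y)*sin(3*y)/5 - 3*exp(-y)*cos(3*y)/5 + C.
The condition gives C = -exp(-1)*sin(3)/5 - 3*exp(-1)*cos(3)/5 + 1 - (-exp(-1)*sin(3)/5 - 3*exp(-1)*cos(3)/5) = 1.
So G(y) = -(-5*exp(y) + sin(3*y) + 3*cos(3*y))*exp(-y)/5.
Check: d/dy[-(-5*exp(y) + sin(3*y) + 3*cos(3*y))*exp(-y)/5] = 2*exp(-y)*sin(3*y) = G'(y).

G(y) = -(-5*exp(y) + sin(3*y) + 3*cos(3*y))*exp(-y)/5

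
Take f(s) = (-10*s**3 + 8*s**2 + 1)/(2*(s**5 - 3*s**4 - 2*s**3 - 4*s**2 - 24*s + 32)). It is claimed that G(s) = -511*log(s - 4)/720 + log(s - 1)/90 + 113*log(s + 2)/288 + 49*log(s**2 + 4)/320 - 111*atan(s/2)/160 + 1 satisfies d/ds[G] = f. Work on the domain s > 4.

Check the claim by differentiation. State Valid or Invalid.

d/ds[G] = (-10*s**3 + 8*s**2 + 1)/(2*s**5 - 6*s**4 - 4*s**3 - 8*s**2 - 48*s + 64)
This equals f(s) exactly, so the claim holds.

Valid: G'(s) = f(s).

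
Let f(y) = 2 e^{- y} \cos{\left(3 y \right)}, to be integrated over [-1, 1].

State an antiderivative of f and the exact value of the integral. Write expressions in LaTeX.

Antiderivative: F(y) = \frac{\left(3 \sin{\left(3 y \right)} - \cos{\left(3 y \right)}\right) e^{- y}}{5}; value = \frac{e \cos{\left(3 \right)}}{5} + \frac{3 \sin{\left(3 \right)}}{5 e} - \frac{\cos{\left(3 \right)}}{5 e} + \frac{3 e \sin{\left(3 \right)}}{5}

Recover f(y) by differentiating a candidate F(y); any mismatch rules it out.
F(y) = \frac{\left(3 \sin{\left(3 y \right)} - \cos{\left(3 y \right)}\right) e^{- y}}{5} is an antiderivative of f.
Check: d/dy[\frac{\left(3 \sin{\left(3 y \right)} - \cos{\left(3 y \right)}\right) e^{- y}}{5}] = 2 e^{- y} \cos{\left(3 y \right)} = f(y).
F(1) = \frac{3 \sin{\left(3 \right)}}{5 e} - \frac{\cos{\left(3 \right)}}{5 e}; F(-1) = - \frac{3 e \sin{\left(3 \right)}}{5} - \frac{e \cos{\left(3 \right)}}{5}.
Integral = F(1) - F(-1) = \frac{e \cos{\left(3 \right)}}{5} + \frac{3 \sin{\left(3 \right)}}{5 e} - \frac{\cos{\left(3 \right)}}{5 e} + \frac{3 e \sin{\left(3 \right)}}{5}.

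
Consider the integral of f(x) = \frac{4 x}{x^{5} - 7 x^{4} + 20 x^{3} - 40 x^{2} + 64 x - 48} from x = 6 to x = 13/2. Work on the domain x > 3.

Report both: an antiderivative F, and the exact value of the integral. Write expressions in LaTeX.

Antiderivative: F(x) = \frac{24 \left(x - 2\right) \log{\left(x - 3 \right)} - 26 \left(x - 2\right) \log{\left(x - 2 \right)} + \left(x - 2\right) \log{\left(x^{2} + 4 \right)} + 3 \left(x - 2\right) \operatorname{atan}{\left(\frac{x}{2} \right)} + 26}{26 \left(x - 2\right)}; value = - \log{\left(\frac{9}{2} \right)} - \frac{12 \log{\left(3 \right)}}{13} - \frac{3 \operatorname{atan}{\left(3 \right)}}{26} - \frac{\log{\left(40 \right)}}{26} - \frac{1}{36} + \frac{3 \operatorname{atan}{\left(\frac{13}{4} \right)}}{26} + \frac{\log{\left(\frac{185}{4} \right)}}{26} + \frac{12 \log{\left(\frac{7}{2} \right)}}{13} + \log{\left(4 \right)}

Factor the denominator (\left(x - 3\right) \left(x - 2\right)^{2} \left(x^{2} + 4\right)) and decompose: f = \frac{x + 3}{13 \left(x^{2} + 4\right)} - \frac{1}{x - 2} - \frac{1}{\left(x - 2\right)^{2}} + \frac{12}{13 \left(x - 3\right)}; each piece integrates to a log, atan, or power term.
F(x) = \frac{24 \left(x - 2\right) \log{\left(x - 3 \right)} - 26 \left(x - 2\right) \log{\left(x - 2 \right)} + \left(x - 2\right) \log{\left(x^{2} + 4 \right)} + 3 \left(x - 2\right) \operatorname{atan}{\left(\frac{x}{2} \right)} + 26}{26 \left(x - 2\right)} is an antiderivative of f.
Check: d/dx[\frac{24 \left(x - 2\right) \log{\left(x - 3 \right)} - 26 \left(x - 2\right) \log{\left(x - 2 \right)} + \left(x - 2\right) \log{\left(x^{2} + 4 \right)} + 3 \left(x - 2\right) \operatorname{atan}{\left(\frac{x}{2} \right)} + 26}{26 \left(x - 2\right)}] = \frac{4 x}{x^{5} - 7 x^{4} + 20 x^{3} - 40 x^{2} + 64 x - 48} = f(x).
F(13/2) = - \log{\left(\frac{9}{2} \right)} + \frac{3 \operatorname{atan}{\left(\frac{13}{4} \right)}}{26} + \frac{\log{\left(\frac{185}{4} \right)}}{26} + \frac{2}{9} + \frac{12 \log{\left(\frac{7}{2} \right)}}{13}; F(6) = - \log{\left(4 \right)} + \frac{\log{\left(40 \right)}}{26} + \frac{3 \operatorname{atan}{\left(3 \right)}}{26} + \frac{1}{4} + \frac{12 \log{\left(3 \right)}}{13}.
Integral = F(13/2) - F(6) = - \log{\left(\frac{9}{2} \right)} - \frac{12 \log{\left(3 \right)}}{13} - \frac{3 \operatorname{atan}{\left(3 \right)}}{26} - \frac{\log{\left(40 \right)}}{26} - \frac{1}{36} + \frac{3 \operatorname{atan}{\left(\frac{13}{4} \right)}}{26} + \frac{\log{\left(\frac{185}{4} \right)}}{26} + \frac{12 \log{\left(\frac{7}{2} \right)}}{13} + \log{\left(4 \right)}.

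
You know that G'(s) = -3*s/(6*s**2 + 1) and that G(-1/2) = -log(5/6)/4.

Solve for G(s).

The substitution u = 2*s**2 + 1/3 works: G'(s) is exactly (dG/du)*(du/ds) for that inner function.
A general antiderivative is -log(2*s**2 + 1/3)/4 + C.
The condition gives C = -log(5/6)/4 - (-log(5/6)/4) = 0.
So G(s) = -log(2*s**2 + 1/3)/4.
Check: d/ds[-log(2*s**2 + 1/3)/4] = -3*s/(6*s**2 + 1) = G'(s).

G(s) = -log(2*s**2 + 1/3)/4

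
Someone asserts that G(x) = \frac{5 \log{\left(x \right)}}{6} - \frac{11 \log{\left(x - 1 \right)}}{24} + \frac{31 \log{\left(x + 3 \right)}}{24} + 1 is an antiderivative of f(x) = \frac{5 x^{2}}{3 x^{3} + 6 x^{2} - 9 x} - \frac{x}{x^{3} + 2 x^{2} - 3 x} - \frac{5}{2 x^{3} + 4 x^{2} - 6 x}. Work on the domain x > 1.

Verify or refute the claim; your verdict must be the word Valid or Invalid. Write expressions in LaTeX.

d/dx[G] = \frac{10 x^{2} - 6 x - 15}{6 x^{3} + 12 x^{2} - 18 x}
This equals f(x) exactly, so the claim holds.

Valid - differentiating G returns exactly f.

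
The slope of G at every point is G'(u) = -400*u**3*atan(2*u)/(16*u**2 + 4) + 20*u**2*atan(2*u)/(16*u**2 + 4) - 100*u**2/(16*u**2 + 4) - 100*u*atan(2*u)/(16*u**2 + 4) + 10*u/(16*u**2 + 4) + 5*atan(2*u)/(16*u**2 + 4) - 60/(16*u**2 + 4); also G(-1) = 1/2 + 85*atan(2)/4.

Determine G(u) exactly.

G'(u) has the shape v'r + vr' for v = -25*u**2/2 + 5*u/4 - 15/2 and r = atan(2*u) — it is the derivative of the product v*r.
A general antiderivative is -5*(5*u**2 - u/2 + 3)*atan(2*u)/2 + C.
The condition gives C = 1/2 + 85*atan(2)/4 - (85*atan(2)/4) = 1/2.
So G(u) = -25*u**2*atan(2*u)/2 + 5*u*atan(2*u)/4 - 15*atan(2*u)/2 + 1/2.
Check: d/du[-25*u**2*atan(2*u)/2 + 5*u*atan(2*u)/4 - 15*atan(2*u)/2 + 1/2] = (-400*u**3*atan(2*u) + 20*u**2*atan(2*u) - 100*u**2 - 100*u*atan(2*u) + 10*u + 5*atan(2*u) - 60)/(16*u**2 + 4), which equals G'(u).

G(u) = -25*u**2*atan(2*u)/2 + 5*u*atan(2*u)/4 - 15*atan(2*u)/2 + 1/2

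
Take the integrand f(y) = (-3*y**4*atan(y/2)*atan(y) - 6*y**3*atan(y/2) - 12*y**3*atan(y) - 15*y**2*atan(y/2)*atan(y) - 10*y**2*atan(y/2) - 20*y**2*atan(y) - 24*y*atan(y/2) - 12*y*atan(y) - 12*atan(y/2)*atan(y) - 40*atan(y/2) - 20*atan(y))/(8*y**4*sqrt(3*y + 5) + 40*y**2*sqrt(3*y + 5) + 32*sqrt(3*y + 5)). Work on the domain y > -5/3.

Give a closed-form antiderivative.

An antiderivative is F(y) = -sqrt(3*y + 5)*atan(y/2)*atan(y)/4.

A candidate is checked by its d/dy: the result must match f(y).
Check: d/dy[-sqrt(3*y + 5)*atan(y/2)*atan(y)/4] = (-3*y**4*atan(y/2)*atan(y) - 6*y**3*atan(y/2) - 12*y**3*atan(y) - 15*y**2*atan(y/2)*atan(y) - 10*y**2*atan(y/2) - 20*y**2*atan(y) - 24*y*atan(y/2) - 12*y*atan(y) - 12*atan(y/2)*atan(y) - 40*atan(y/2) - 20*atan(y))/(8*y**4*sqrt(3*y + 5) + 40*y**2*sqrt(3*y + 5) + 32*sqrt(3*y + 5)) = f(y).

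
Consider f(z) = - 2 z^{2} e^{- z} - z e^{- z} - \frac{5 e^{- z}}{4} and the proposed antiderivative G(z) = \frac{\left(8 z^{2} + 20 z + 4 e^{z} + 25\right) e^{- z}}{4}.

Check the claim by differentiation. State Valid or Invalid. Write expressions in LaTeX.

d/dz[G] = \frac{\left(- 8 z^{2} - 4 z - 5\right) e^{- z}}{4}
This equals f(z) exactly, so the claim holds.

Valid. The derivative of G reproduces f.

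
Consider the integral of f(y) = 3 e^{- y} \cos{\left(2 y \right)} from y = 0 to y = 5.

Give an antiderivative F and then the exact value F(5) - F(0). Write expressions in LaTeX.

Any candidate F(y) must reproduce f(y) exactly when differentiated.
F(y) = \frac{\left(6 \sin{\left(2 y \right)} - 3 \cos{\left(2 y \right)}\right) e^{- y}}{5} is an antiderivative of f.
Check: d/dy[\frac{\left(6 \sin{\left(2 y \right)} - 3 \cos{\left(2 y \right)}\right) e^{- y}}{5}] = 3 e^{- y} \cos{\left(2 y \right)} = f(y).
F(5) = \frac{6 \sin{\left(10 \right)}}{5 e^{5}} - \frac{3 \cos{\left(10 \right)}}{5 e^{5}}; F(0) = - \frac{3}{5}.
Integral = F(5) - F(0) = \frac{6 \sin{\left(10 \right)}}{5 e^{5}} - \frac{3 \cos{\left(10 \right)}}{5 e^{5}} + \frac{3}{5}.

Antiderivative: F(y) = \frac{\left(6 \sin{\left(2 y \right)} - 3 \cos{\left(2 y \right)}\right) e^{- y}}{5}; value = \frac{6 \sin{\left(10 \right)}}{5 e^{5}} - \frac{3 \cos{\left(10 \right)}}{5 e^{5}} + \frac{3}{5}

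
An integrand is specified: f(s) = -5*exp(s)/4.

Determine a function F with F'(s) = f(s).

Any candidate F(s) must reproduce f(s) exactly when differentiated.
Check: d/ds[-5*exp(s)/4] = -5*exp(s)/4 = f(s).

An antiderivative is F(s) = -5*exp(s)/4.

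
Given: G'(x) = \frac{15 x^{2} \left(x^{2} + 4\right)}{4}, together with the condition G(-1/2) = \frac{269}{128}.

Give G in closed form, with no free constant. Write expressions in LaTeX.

G(x) = \frac{3 x^{5}}{4} + 5 x^{3} + \frac{11}{4}

Check a candidate G(x) by differentiating: d/dx[G] must match the given G'(x).
A general antiderivative is \frac{3 x^{5}}{4} + 5 x^{3} + \frac{3}{4} + C.
The condition gives C = \frac{269}{128} - (\frac{13}{128}) = 2.
So G(x) = \frac{3 x^{5}}{4} + 5 x^{3} + \frac{11}{4}.
Check: d/dx[\frac{3 x^{5}}{4} + 5 x^{3} + \frac{11}{4}] = \frac{15 x^{4}}{4} + 15 x^{2}, which equals G'(x).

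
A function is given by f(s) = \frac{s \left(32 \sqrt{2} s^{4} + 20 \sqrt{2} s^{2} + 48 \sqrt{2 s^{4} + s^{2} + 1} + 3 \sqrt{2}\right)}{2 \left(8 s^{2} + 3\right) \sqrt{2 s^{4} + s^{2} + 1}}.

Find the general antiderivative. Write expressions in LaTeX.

Recover f(s) by differentiating a candidate F(s); any mismatch rules it out.
Check: d/ds[\frac{\sqrt{2} \sqrt{2 s^{4} + s^{2} + 1} + 3 \log{\left(4 s^{2} + \frac{3}{2} \right)}}{2}] = \frac{32 \sqrt{2} s^{5} + 20 \sqrt{2} s^{3} + 48 s \sqrt{2 s^{4} + s^{2} + 1} + 3 \sqrt{2} s}{16 s^{2} \sqrt{2 s^{4} + s^{2} + 1} + 6 \sqrt{2 s^{4} + s^{2} + 1}}, which equals f(s).

F(s) = \frac{\sqrt{2} \sqrt{2 s^{4} + s^{2} + 1} + 3 \log{\left(4 s^{2} + \frac{3}{2} \right)}}{2} + C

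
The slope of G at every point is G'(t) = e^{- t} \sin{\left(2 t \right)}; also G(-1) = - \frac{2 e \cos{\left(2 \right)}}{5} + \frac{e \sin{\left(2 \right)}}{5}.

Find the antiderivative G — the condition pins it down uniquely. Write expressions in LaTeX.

Whatever form G(t) takes, its d/dt must return the stated G'(t).
A general antiderivative is - \frac{e^{- t} \sin{\left(2 t \right)}}{5} - \frac{2 e^{- t} \cos{\left(2 t \right)}}{5} + C.
The condition gives C = - \frac{2 e \cos{\left(2 \right)}}{5} + \frac{e \sin{\left(2 \right)}}{5} - (- \frac{2 e \cos{\left(2 \right)}}{5} + \frac{e \sin{\left(2 \right)}}{5}) = 0.
So G(t) = - \frac{\left(\sin{\left(2 t \right)} + 2 \cos{\left(2 t \right)}\right) e^{- t}}{5}.
Check: d/dt[- \frac{\left(\sin{\left(2 t \right)} + 2 \cos{\left(2 t \right)}\right) e^{- t}}{5}] = e^{- t} \sin{\left(2 t \right)} = G'(t).

G(t) = - \frac{\left(\sin{\left(2 t \right)} + 2 \cos{\left(2 t \right)}\right) e^{- t}}{5}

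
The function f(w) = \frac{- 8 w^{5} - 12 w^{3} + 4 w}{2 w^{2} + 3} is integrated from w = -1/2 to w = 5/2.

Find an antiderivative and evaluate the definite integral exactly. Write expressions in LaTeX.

Antiderivative: F(w) = - w^{4} + \log{\left(w^{2} + \frac{3}{2} \right)}; value = -39 - \log{\left(\frac{7}{4} \right)} + \log{\left(\frac{31}{4} \right)}

Any candidate F(w) must reproduce f(w) exactly when differentiated.
F(w) = - w^{4} + \log{\left(w^{2} + \frac{3}{2} \right)} is an antiderivative of f.
Check: d/dw[- w^{4} + \log{\left(w^{2} + \frac{3}{2} \right)}] = \frac{- 8 w^{5} - 12 w^{3} + 4 w}{2 w^{2} + 3} = f(w).
F(5/2) = - \frac{625}{16} + \log{\left(\frac{31}{4} \right)}; F(-1/2) = - \frac{1}{16} + \log{\left(\frac{7}{4} \right)}.
Integral = F(5/2) - F(-1/2) = -39 - \log{\left(\frac{7}{4} \right)} + \log{\left(\frac{31}{4} \right)}.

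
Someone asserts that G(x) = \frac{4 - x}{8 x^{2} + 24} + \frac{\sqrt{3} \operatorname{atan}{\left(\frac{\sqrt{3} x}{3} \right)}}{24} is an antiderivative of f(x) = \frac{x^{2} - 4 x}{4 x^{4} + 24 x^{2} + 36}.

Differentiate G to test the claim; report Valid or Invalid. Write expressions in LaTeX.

d/dx[G] = \frac{x^{2} - 4 x}{4 x^{4} + 24 x^{2} + 36}
This equals f(x) exactly, so the claim holds.

Valid - differentiating G returns exactly f.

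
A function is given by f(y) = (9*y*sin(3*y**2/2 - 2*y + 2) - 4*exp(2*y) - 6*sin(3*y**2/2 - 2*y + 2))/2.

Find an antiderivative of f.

Recover f(y) by differentiating a candidate F(y); any mismatch rules it out.
Check: d/dy[-exp(2*y) - 3*cos(3*y**2/2 - 2*y + 2)/2] = 9*y*sin(3*y**2/2 - 2*y + 2)/2 - 2*exp(2*y) - 3*sin(3*y**2/2 - 2*y + 2), which equals f(y).

An antiderivative is F(y) = -exp(2*y) - 3*cos(3*y**2/2 - 2*y + 2)/2.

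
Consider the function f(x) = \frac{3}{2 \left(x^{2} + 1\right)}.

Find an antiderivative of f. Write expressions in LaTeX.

An antiderivative is F(x) = \frac{3 \operatorname{atan}{\left(x \right)}}{2}.

A candidate is checked by its d/dx: the result must match f(x).
Check: d/dx[\frac{3 \operatorname{atan}{\left(x \right)}}{2}] = \frac{3}{2 x^{2} + 2}, which equals f(x).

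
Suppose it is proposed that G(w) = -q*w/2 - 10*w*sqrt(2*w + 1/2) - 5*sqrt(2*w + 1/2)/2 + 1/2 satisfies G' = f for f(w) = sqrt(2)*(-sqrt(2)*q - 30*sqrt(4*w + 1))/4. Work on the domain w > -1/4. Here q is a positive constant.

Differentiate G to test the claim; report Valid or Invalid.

d/dw[G] = sqrt(2)*(-sqrt(2)*q*sqrt(4*w + 1) - 120*w - 30)/(4*sqrt(4*w + 1))
This equals f(w) exactly, so the claim holds.

Valid: G'(w) = f(w).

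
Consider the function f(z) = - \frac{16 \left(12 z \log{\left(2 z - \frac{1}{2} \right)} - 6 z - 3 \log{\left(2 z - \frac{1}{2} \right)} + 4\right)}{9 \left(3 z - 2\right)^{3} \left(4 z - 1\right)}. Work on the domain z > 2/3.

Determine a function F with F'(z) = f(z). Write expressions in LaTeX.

An antiderivative is F(z) = \frac{8 \log{\left(2 z - \frac{1}{2} \right)}}{81 z^{2} - 108 z + 36}.

f has the shape u'v + uv' for u = \frac{8}{9 \left(3 z - 2\right)^{2}} and v = \log{\left(2 z - \frac{1}{2} \right)} — it is the derivative of the product u*v.
Check: d/dz[\frac{8 \log{\left(2 z - \frac{1}{2} \right)}}{81 z^{2} - 108 z + 36}] = \frac{- 192 z \log{\left(2 z - \frac{1}{2} \right)} + 96 z + 48 \log{\left(2 z - \frac{1}{2} \right)} - 64}{972 z^{4} - 2187 z^{3} + 1782 z^{2} - 612 z + 72}, which equals f(z).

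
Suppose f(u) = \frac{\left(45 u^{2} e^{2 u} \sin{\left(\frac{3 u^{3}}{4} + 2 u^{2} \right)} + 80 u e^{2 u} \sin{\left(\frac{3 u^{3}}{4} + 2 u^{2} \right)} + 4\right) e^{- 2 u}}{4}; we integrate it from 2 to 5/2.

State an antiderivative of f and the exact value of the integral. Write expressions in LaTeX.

A first test for any F(u): its u-derivative must equal f(u) identically.
F(u) = - 5 \cos{\left(\frac{3 u^{3}}{4} + 2 u^{2} \right)} - \frac{e^{- 2 u}}{2} is an antiderivative of f.
Check: d/du[- 5 \cos{\left(\frac{3 u^{3}}{4} + 2 u^{2} \right)} - \frac{e^{- 2 u}}{2}] = \frac{\left(45 u^{2} e^{2 u} \sin{\left(\frac{3 u^{3}}{4} + 2 u^{2} \right)} + 80 u e^{2 u} \sin{\left(\frac{3 u^{3}}{4} + 2 u^{2} \right)} + 4\right) e^{- 2 u}}{4} = f(u).
F(5/2) = - 5 \cos{\left(\frac{775}{32} \right)} - \frac{1}{2 e^{5}}; F(2) = - 5 \cos{\left(14 \right)} - \frac{1}{2 e^{4}}.
Integral = F(5/2) - F(2) = - 5 \cos{\left(\frac{775}{32} \right)} - \frac{1}{2 e^{5}} + \frac{1}{2 e^{4}} + 5 \cos{\left(14 \right)}.

Antiderivative: F(u) = - 5 \cos{\left(\frac{3 u^{3}}{4} + 2 u^{2} \right)} - \frac{e^{- 2 u}}{2}; value = - 5 \cos{\left(\frac{775}{32} \right)} - \frac{1}{2 e^{5}} + \frac{1}{2 e^{4}} + 5 \cos{\left(14 \right)}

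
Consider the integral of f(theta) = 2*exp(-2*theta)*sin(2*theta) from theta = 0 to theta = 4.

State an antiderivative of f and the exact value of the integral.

Antiderivative: F(theta) = -(sin(2*theta) + cos(2*theta))*exp(-2*theta)/2; value = -exp(-8)*sin(8)/2 - exp(-8)*cos(8)/2 + 1/2

An antiderivative F(theta) passes only if d/dtheta[F] lands on f(theta) exactly.
F(theta) = -(sin(2*theta) + cos(2*theta))*exp(-2*theta)/2 is an antiderivative of f.
Check: d/dtheta[-(sin(2*theta) + cos(2*theta))*exp(-2*theta)/2] = 2*exp(-2*theta)*sin(2*theta) = f(theta).
F(4) = -exp(-8)*sin(8)/2 - exp(-8)*cos(8)/2; F(0) = -1/2.
Integral = F(4) - F(0) = -exp(-8)*sin(8)/2 - exp(-8)*cos(8)/2 + 1/2.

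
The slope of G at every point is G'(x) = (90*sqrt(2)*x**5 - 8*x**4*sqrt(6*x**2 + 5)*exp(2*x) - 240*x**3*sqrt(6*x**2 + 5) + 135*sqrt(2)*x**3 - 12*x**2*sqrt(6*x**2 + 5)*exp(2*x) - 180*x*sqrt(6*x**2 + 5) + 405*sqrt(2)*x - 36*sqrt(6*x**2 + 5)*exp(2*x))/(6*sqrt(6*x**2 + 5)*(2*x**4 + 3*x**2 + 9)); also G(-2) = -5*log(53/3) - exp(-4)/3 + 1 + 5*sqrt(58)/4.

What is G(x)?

A first test for any G(x): its x-derivative must equal the given G'(x).
A general antiderivative is 5*sqrt(3*x**2 + 5/2)/2 - exp(2*x)/3 - 5*log(2*x**4/3 + x**2 + 3) + C.
The condition gives C = -5*log(53/3) - exp(-4)/3 + 1 + 5*sqrt(58)/4 - (-5*log(53/3) - exp(-4)/3 + 5*sqrt(58)/4) = 1.
So G(x) = 5*sqrt(3*x**2 + 5/2)/2 - exp(2*x)/3 - 5*log(2*x**4/3 + x**2 + 3) + 1.
Check: d/dx[5*sqrt(3*x**2 + 5/2)/2 - exp(2*x)/3 - 5*log(2*x**4/3 + x**2 + 3) + 1] = (90*sqrt(2)*x**5 - 8*x**4*sqrt(6*x**2 + 5)*exp(2*x) - 240*x**3*sqrt(6*x**2 + 5) + 135*sqrt(2)*x**3 - 12*x**2*sqrt(6*x**2 + 5)*exp(2*x) - 180*x*sqrt(6*x**2 + 5) + 405*sqrt(2)*x - 36*sqrt(6*x**2 + 5)*exp(2*x))/(12*x**4*sqrt(6*x**2 + 5) + 18*x**2*sqrt(6*x**2 + 5) + 54*sqrt(6*x**2 + 5)), which equals G'(x).

G(x) = 5*sqrt(3*x**2 + 5/2)/2 - exp(2*x)/3 - 5*log(2*x**4/3 + x**2 + 3) + 1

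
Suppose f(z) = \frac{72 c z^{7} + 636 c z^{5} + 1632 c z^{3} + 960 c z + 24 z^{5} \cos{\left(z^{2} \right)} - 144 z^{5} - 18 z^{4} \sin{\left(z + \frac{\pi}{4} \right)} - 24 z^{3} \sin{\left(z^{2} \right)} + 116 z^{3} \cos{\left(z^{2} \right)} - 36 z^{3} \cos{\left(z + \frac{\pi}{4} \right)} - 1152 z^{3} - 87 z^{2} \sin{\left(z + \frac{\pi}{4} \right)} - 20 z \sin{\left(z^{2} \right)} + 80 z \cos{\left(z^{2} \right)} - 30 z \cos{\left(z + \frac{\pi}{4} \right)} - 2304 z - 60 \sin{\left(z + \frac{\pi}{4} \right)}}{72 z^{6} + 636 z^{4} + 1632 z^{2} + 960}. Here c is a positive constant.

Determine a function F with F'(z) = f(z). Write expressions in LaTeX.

An antiderivative is F(z) = \frac{c z^{2}}{2} - \log{\left(2 z^{2} + \frac{5}{3} \right)} + \frac{\sin{\left(z^{2} \right)}}{6 z^{2} + 24} + \frac{\cos{\left(z + \frac{\pi}{4} \right)}}{4 z^{2} + 16}.

Whatever form F(z) takes, F'(z) = f(z) is non-negotiable.
Check: d/dz[\frac{c z^{2}}{2} - \log{\left(2 z^{2} + \frac{5}{3} \right)} + \frac{\sin{\left(z^{2} \right)}}{6 z^{2} + 24} + \frac{\cos{\left(z + \frac{\pi}{4} \right)}}{4 z^{2} + 16}] = \frac{72 c z^{7} + 636 c z^{5} + 1632 c z^{3} + 960 c z + 24 z^{5} \cos{\left(z^{2} \right)} - 144 z^{5} - 18 z^{4} \sin{\left(z + \frac{\pi}{4} \right)} - 24 z^{3} \sin{\left(z^{2} \right)} + 116 z^{3} \cos{\left(z^{2} \right)} - 36 z^{3} \cos{\left(z + \frac{\pi}{4} \right)} - 1152 z^{3} - 87 z^{2} \sin{\left(z + \frac{\pi}{4} \right)} - 20 z \sin{\left(z^{2} \right)} + 80 z \cos{\left(z^{2} \right)} - 30 z \cos{\left(z + \frac{\pi}{4} \right)} - 2304 z - 60 \sin{\left(z + \frac{\pi}{4} \right)}}{72 z^{6} + 636 z^{4} + 1632 z^{2} + 960} = f(z).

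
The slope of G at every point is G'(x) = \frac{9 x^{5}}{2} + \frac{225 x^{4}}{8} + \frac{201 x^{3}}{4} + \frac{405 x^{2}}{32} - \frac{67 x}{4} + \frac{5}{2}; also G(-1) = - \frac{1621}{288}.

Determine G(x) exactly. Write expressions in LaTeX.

The substitution u = - x^{2} - \frac{5 x}{2} + \frac{2}{3} works: G'(x) is exactly (dG/du)*(du/dx) for that inner function.
A general antiderivative is - \frac{3 \left(- x^{2} - \frac{5 x}{2} + \frac{2}{3}\right)^{3}}{4} + C.
The condition gives C = - \frac{1621}{288} - (- \frac{2197}{288}) = 2.
So G(x) = \frac{216 x^{6} + 1620 x^{5} + 3618 x^{4} + 1215 x^{3} - 2412 x^{2} + 720 x + 512}{288}.
Check: d/dx[\frac{216 x^{6} + 1620 x^{5} + 3618 x^{4} + 1215 x^{3} - 2412 x^{2} + 720 x + 512}{288}] = \frac{9 x^{5}}{2} + \frac{225 x^{4}}{8} + \frac{201 x^{3}}{4} + \frac{405 x^{2}}{32} - \frac{67 x}{4} + \frac{5}{2} = G'(x).

G(x) = \frac{216 x^{6} + 1620 x^{5} + 3618 x^{4} + 1215 x^{3} - 2412 x^{2} + 720 x + 512}{288}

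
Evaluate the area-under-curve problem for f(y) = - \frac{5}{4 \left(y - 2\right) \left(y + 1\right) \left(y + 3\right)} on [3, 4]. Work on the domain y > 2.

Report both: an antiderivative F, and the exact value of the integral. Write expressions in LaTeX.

The denominator factors as 4 \left(y - 2\right) \left(y + 1\right) \left(y + 3\right); partial fractions split f into directly integrable pieces: - \frac{1}{8 \left(y + 3\right)} + \frac{5}{24 \left(y + 1\right)} - \frac{1}{12 \left(y - 2\right)}.
F(y) = - \frac{\log{\left(y - 2 \right)}}{12} + \frac{5 \log{\left(y + 1 \right)}}{24} - \frac{\log{\left(y + 3 \right)}}{8} is an antiderivative of f.
Check: d/dy[- \frac{\log{\left(y - 2 \right)}}{12} + \frac{5 \log{\left(y + 1 \right)}}{24} - \frac{\log{\left(y + 3 \right)}}{8}] = - \frac{5}{4 y^{3} + 8 y^{2} - 20 y - 24}, which equals f(y).
F(4) = - \frac{\log{\left(7 \right)}}{8} - \frac{\log{\left(2 \right)}}{12} + \frac{5 \log{\left(5 \right)}}{24}; F(3) = - \frac{\log{\left(6 \right)}}{8} + \frac{5 \log{\left(4 \right)}}{24}.
Integral = F(4) - F(3) = - \frac{5 \log{\left(4 \right)}}{24} - \frac{\log{\left(7 \right)}}{8} - \frac{\log{\left(2 \right)}}{12} + \frac{\log{\left(6 \right)}}{8} + \frac{5 \log{\left(5 \right)}}{24}.

Antiderivative: F(y) = - \frac{\log{\left(y - 2 \right)}}{12} + \frac{5 \log{\left(y + 1 \right)}}{24} - \frac{\log{\left(y + 3 \right)}}{8}; value = - \frac{5 \log{\left(4 \right)}}{24} - \frac{\log{\left(7 \right)}}{8} - \frac{\log{\left(2 \right)}}{12} + \frac{\log{\left(6 \right)}}{8} + \frac{5 \log{\left(5 \right)}}{24}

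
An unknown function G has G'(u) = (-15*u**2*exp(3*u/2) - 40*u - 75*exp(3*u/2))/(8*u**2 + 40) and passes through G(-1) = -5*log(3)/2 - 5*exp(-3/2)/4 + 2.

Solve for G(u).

A candidate passes only if d/du[G] lands on the given G'(u) exactly.
A general antiderivative is -5*exp(3*u/2)/4 - 5*log(u**2/2 + 5/2)/2 + C.
The condition gives C = -5*log(3)/2 - 5*exp(-3/2)/4 + 2 - (-5*log(3)/2 - 5*exp(-3/2)/4) = 2.
So G(u) = -(5*exp(3*u/2) + 10*log(u**2/2 + 5/2) - 8)/4.
Check: d/du[-(5*exp(3*u/2) + 10*log(u**2/2 + 5/2) - 8)/4] = (-15*u**2*exp(3*u/2) - 40*u - 75*exp(3*u/2))/(8*u**2 + 40) = G'(u).

G(u) = -(5*exp(3*u/2) + 10*log(u**2/2 + 5/2) - 8)/4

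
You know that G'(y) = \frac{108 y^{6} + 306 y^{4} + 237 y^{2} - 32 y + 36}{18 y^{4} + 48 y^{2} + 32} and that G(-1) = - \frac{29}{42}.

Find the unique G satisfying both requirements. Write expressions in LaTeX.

Check a candidate G(y) by differentiating: d/dy[G] must match the given G'(y).
A general antiderivative is 2 y^{3} + y + \frac{\frac{y}{4} + \frac{4}{3}}{\frac{3 y^{2}}{2} + 2} + C.
The condition gives C = - \frac{29}{42} - (- \frac{113}{42}) = 2.
So G(y) = \frac{36 y^{5} + 66 y^{3} + 36 y^{2} + 27 y + 64}{18 y^{2} + 24}.
Check: d/dy[\frac{36 y^{5} + 66 y^{3} + 36 y^{2} + 27 y + 64}{18 y^{2} + 24}] = \frac{108 y^{6} + 306 y^{4} + 237 y^{2} - 32 y + 36}{18 y^{4} + 48 y^{2} + 32} = G'(y).

G(y) = \frac{36 y^{5} + 66 y^{3} + 36 y^{2} + 27 y + 64}{18 y^{2} + 24}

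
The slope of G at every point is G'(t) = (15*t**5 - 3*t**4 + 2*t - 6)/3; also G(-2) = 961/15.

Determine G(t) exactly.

For G(t) to be correct, d/dt[G] must agree with the stated G'(t) identically.
A general antiderivative is 5*t**6/6 - t**5/5 + t**2/3 - 2*t + C.
The condition gives C = 961/15 - (976/15) = -1.
So G(t) = 5*t**6/6 - t**5/5 + t**2/3 - 2*t - 1.
Check: d/dt[5*t**6/6 - t**5/5 + t**2/3 - 2*t - 1] = 5*t**5 - t**4 + 2*t/3 - 2, which equals G'(t).

G(t) = 5*t**6/6 - t**5/5 + t**2/3 - 2*t - 1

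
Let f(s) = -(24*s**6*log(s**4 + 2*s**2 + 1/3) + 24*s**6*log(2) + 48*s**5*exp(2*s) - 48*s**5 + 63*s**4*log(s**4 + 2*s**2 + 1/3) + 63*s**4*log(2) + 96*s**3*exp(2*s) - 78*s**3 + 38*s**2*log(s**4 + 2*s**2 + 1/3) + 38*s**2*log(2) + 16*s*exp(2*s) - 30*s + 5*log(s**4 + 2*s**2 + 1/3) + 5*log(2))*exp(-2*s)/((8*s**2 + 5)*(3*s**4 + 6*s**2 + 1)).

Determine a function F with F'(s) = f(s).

An antiderivative is F(s) = -log(4*s**2 + 5/2) + exp(-2*s)*log(2*s**4 + 4*s**2 + 2/3)/2.

A first test for any F(s): its s-derivative must equal f(s) identically.
Check: d/ds[-log(4*s**2 + 5/2) + exp(-2*s)*log(2*s**4 + 4*s**2 + 2/3)/2] = (-24*s**6*log(s**4 + 2*s**2 + 1/3) - 24*s**6*log(2) - 48*s**5*exp(2*s) + 48*s**5 - 63*s**4*log(s**4 + 2*s**2 + 1/3) - 63*s**4*log(2) - 96*s**3*exp(2*s) + 78*s**3 - 38*s**2*log(s**4 + 2*s**2 + 1/3) - 38*s**2*log(2) - 16*s*exp(2*s) + 30*s - 5*log(s**4 + 2*s**2 + 1/3) - 5*log(2))/(24*s**6*exp(2*s) + 63*s**4*exp(2*s) + 38*s**2*exp(2*s) + 5*exp(2*s)), which equals f(s).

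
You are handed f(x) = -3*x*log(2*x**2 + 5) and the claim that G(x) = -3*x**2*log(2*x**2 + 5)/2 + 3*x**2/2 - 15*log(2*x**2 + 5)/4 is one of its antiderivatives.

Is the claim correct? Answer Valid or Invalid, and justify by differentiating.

Valid - differentiating G returns exactly f.

d/dx[G] = -3*x*log(2*x**2 + 5)
This equals f(x) exactly, so the claim holds.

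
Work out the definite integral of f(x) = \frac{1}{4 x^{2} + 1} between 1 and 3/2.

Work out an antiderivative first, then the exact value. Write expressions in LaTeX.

Check any antiderivative F(x) by computing F'(x) and comparing it with f(x).
F(x) = \frac{\operatorname{atan}{\left(2 x \right)}}{2} is an antiderivative of f.
Check: d/dx[\frac{\operatorname{atan}{\left(2 x \right)}}{2}] = \frac{1}{4 x^{2} + 1} = f(x).
F(3/2) = \frac{\operatorname{atan}{\left(3 \right)}}{2}; F(1) = \frac{\operatorname{atan}{\left(2 \right)}}{2}.
Integral = F(3/2) - F(1) = - \frac{\operatorname{atan}{\left(2 \right)}}{2} + \frac{\operatorname{atan}{\left(3 \right)}}{2}.

Antiderivative: F(x) = \frac{\operatorname{atan}{\left(2 x \right)}}{2}; value = - \frac{\operatorname{atan}{\left(2 \right)}}{2} + \frac{\operatorname{atan}{\left(3 \right)}}{2}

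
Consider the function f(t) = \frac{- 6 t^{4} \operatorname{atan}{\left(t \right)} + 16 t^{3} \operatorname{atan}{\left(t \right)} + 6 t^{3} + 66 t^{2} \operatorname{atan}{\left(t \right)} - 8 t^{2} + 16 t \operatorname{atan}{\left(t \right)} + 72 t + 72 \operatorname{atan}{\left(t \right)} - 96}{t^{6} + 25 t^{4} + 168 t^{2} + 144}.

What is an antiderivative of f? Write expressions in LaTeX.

Check any antiderivative F(t) by computing F'(t) and comparing it with f(t).
Check: d/dt[\frac{6 t \operatorname{atan}{\left(t \right)} - 8 \operatorname{atan}{\left(t \right)}}{t^{2} + 12}] = \frac{- 6 t^{4} \operatorname{atan}{\left(t \right)} + 16 t^{3} \operatorname{atan}{\left(t \right)} + 6 t^{3} + 66 t^{2} \operatorname{atan}{\left(t \right)} - 8 t^{2} + 16 t \operatorname{atan}{\left(t \right)} + 72 t + 72 \operatorname{atan}{\left(t \right)} - 96}{t^{6} + 25 t^{4} + 168 t^{2} + 144} = f(t).

An antiderivative is F(t) = \frac{6 t \operatorname{atan}{\left(t \right)} - 8 \operatorname{atan}{\left(t \right)}}{t^{2} + 12}.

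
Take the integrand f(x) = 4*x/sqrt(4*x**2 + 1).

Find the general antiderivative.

F(x) = sqrt(4*x**2 + 1) + C

f matches the chain-rule pattern g'(h)*h' with inner function h(x) = 4*x**2 + 1; substituting u = h(x) collapses the integral.
Check: d/dx[sqrt(4*x**2 + 1)] = 4*x/sqrt(4*x**2 + 1) = f(x).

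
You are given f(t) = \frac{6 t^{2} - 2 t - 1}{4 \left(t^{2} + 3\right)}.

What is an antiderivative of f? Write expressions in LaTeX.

An antiderivative is F(t) = \frac{18 t - 3 \log{\left(t^{2} + 3 \right)} - 19 \sqrt{3} \operatorname{atan}{\left(\frac{\sqrt{3} t}{3} \right)}}{12}.

A candidate is checked by its d/dt: the result must match f(t).
Check: d/dt[\frac{18 t - 3 \log{\left(t^{2} + 3 \right)} - 19 \sqrt{3} \operatorname{atan}{\left(\frac{\sqrt{3} t}{3} \right)}}{12}] = \frac{6 t^{2} - 2 t - 1}{4 t^{2} + 12}, which equals f(t).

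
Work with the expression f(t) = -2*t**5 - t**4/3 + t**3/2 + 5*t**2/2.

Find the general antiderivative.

F(t) = -t**6/3 - t**5/15 + t**4/8 + 5*t**3/6 + C

Integrate term by term and add the pieces.
Check: d/dt[-t**6/3 - t**5/15 + t**4/8 + 5*t**3/6] = -2*t**5 - t**4/3 + t**3/2 + 5*t**2/2 = f(t).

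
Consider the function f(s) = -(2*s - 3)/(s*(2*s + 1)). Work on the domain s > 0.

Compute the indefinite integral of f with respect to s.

F(s) = 3*log(s) - 4*log(s + 1/2) + C

The denominator factors as s*(2*s + 1); partial fractions split f into directly integrable pieces: -8/(2*s + 1) + 3/s.
Check: d/ds[3*log(s) - 4*log(s + 1/2)] = (3 - 2*s)/(2*s**2 + s), which equals f(s).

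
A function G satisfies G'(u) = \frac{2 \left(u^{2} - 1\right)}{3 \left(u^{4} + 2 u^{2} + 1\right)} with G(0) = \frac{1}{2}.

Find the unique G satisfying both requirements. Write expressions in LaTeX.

Recognize the product-rule pattern: G'(u) = v'r + vr' with v = - \frac{4 u}{3}, r = \frac{1}{2 u^{2} + 2}, so integration by parts undoes it.
A general antiderivative is - \frac{4 u}{3 \left(2 u^{2} + 2\right)} + C.
The condition gives C = \frac{1}{2} - (0) = \frac{1}{2}.
So G(u) = - \frac{4 u}{3 \left(2 u^{2} + 2\right)} + \frac{1}{2}.
Check: d/du[- \frac{4 u}{3 \left(2 u^{2} + 2\right)} + \frac{1}{2}] = \frac{2 u^{2} - 2}{3 u^{4} + 6 u^{2} + 3}, which equals G'(u).

G(u) = - \frac{4 u}{3 \left(2 u^{2} + 2\right)} + \frac{1}{2}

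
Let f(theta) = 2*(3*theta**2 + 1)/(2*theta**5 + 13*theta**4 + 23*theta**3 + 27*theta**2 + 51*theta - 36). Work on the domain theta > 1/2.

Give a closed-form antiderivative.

An antiderivative is F(theta) = 4*log(theta - 1/2)/117 - 2*log(theta + 3)/3 + 98*log(theta + 4)/171 + 22*log(theta**2 + 3)/741 + 68*sqrt(3)*atan(sqrt(3)*theta/3)/741.

Factor the denominator ((theta + 3)*(theta + 4)*(2*theta - 1)*(theta**2 + 3)) and decompose: f = 4*(11*theta + 51)/(741*(theta**2 + 3)) + 8/(117*(2*theta - 1)) + 98/(171*(theta + 4)) - 2/(3*(theta + 3)); each piece integrates to a log, atan, or power term.
Check: d/dtheta[4*log(theta - 1/2)/117 - 2*log(theta + 3)/3 + 98*log(theta + 4)/171 + 22*log(theta**2 + 3)/741 + 68*sqrt(3)*atan(sqrt(3)*theta/3)/741] = (6*theta**2 + 2)/(2*theta**5 + 13*theta**4 + 23*theta**3 + 27*theta**2 + 51*theta - 36), which equals f(theta).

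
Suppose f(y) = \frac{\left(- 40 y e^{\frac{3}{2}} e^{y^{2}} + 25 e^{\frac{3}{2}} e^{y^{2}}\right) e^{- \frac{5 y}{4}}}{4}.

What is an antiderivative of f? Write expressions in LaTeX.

The substitution u = y^{2} - \frac{5 y}{4} + \frac{3}{2} works: f is exactly (dF/du)*(du/dy) for that inner function.
Check: d/dy[- 5 e^{\frac{3}{2}} e^{- \frac{5 y}{4}} e^{y^{2}}] = \frac{\left(- 40 y e^{\frac{3}{2}} e^{y^{2}} + 25 e^{\frac{3}{2}} e^{y^{2}}\right) e^{- \frac{5 y}{4}}}{4} = f(y).

An antiderivative is F(y) = - 5 e^{\frac{3}{2}} e^{- \frac{5 y}{4}} e^{y^{2}}.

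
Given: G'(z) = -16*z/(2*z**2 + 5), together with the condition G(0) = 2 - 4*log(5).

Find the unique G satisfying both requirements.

The substitution u = 2*z**2 + 5 works: G'(z) is exactly (dG/du)*(du/dz) for that inner function.
A general antiderivative is -4*log(2*z**2 + 5) + C.
The condition gives C = 2 - 4*log(5) - (-4*log(5)) = 2.
So G(z) = 2*(1 - 2*log(2*z**2 + 5)).
Check: d/dz[2*(1 - 2*log(2*z**2 + 5))] = -16*z/(2*z**2 + 5) = G'(z).

G(z) = 2*(1 - 2*log(2*z**2 + 5))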